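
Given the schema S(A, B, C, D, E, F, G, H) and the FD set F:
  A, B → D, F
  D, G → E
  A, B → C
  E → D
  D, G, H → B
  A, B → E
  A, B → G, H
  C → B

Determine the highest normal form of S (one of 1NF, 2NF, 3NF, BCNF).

Candidate keys: {A, B}, {A, C}, {A, D, G, H}, {A, E, G, H}. Prime attributes: {A, B, C, D, E, G, H}.
D, G → E: {D, G}⁺ = {D, E, G}, which is not all of the attributes, so the left side is not a superkey — BCNF is violated.
But every attribute on its right side ({E}) is prime, and the same holds for every other non-superkey FD, so 3NF still holds.

3NF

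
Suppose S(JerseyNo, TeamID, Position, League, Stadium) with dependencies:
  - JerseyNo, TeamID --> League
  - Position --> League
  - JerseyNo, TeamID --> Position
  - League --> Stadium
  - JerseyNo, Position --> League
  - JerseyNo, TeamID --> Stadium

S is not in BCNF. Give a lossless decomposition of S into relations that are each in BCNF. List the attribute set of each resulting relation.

Candidate key of the original relation: {JerseyNo, TeamID}.
In {JerseyNo, League, Position, Stadium, TeamID}, {Position} is not a superkey ({Position}⁺ restricted to this set is {League, Position, Stadium}), so split on Position --> League, Stadium into {League, Position, Stadium} and {JerseyNo, Position, TeamID}.
In {League, Position, Stadium}, {League} is not a superkey ({League}⁺ restricted to this set is {League, Stadium}), so split on League --> Stadium into {League, Stadium} and {League, Position}.
{League, Stadium} is in BCNF.
{League, Position} is in BCNF.
{JerseyNo, Position, TeamID} is in BCNF.

{JerseyNo, Position, TeamID}; {League, Position}; {League, Stadium}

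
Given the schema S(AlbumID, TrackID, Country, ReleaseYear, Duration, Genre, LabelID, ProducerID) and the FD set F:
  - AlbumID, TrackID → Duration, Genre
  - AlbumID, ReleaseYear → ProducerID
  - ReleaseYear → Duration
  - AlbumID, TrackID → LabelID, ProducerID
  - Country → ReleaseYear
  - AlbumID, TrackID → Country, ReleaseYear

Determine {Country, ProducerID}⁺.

Start with {Country, ProducerID}.
Country → ReleaseYear applies; add {ReleaseYear} → now {Country, ProducerID, ReleaseYear}.
ReleaseYear → Duration applies; add {Duration} → now {Country, Duration, ProducerID, ReleaseYear}.
No further FD applies.

{Country, Duration, ProducerID, ReleaseYear}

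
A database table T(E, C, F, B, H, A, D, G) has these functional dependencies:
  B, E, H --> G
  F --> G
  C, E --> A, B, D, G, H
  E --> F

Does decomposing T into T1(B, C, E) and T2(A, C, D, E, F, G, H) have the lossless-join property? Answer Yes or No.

Common attributes: {C, E}; their closure is {A, B, C, D, E, F, G, H}.
T1 is contained in that closure, so T1 ∩ T2 --> T1 holds and the join is lossless.

Yes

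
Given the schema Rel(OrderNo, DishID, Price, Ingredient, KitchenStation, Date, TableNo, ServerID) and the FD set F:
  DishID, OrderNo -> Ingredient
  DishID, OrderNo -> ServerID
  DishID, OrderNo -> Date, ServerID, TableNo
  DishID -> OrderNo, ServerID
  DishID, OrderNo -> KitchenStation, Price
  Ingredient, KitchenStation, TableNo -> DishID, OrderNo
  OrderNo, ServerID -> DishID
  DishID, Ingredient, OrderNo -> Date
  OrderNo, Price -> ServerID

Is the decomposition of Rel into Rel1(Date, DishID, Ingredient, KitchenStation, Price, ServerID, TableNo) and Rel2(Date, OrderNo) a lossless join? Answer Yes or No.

The shared attributes are {Date} and {Date}⁺ = {Date}.
Rel1 ⊄ {Date} and Rel2 ⊄ {Date}, so the split is lossy.

No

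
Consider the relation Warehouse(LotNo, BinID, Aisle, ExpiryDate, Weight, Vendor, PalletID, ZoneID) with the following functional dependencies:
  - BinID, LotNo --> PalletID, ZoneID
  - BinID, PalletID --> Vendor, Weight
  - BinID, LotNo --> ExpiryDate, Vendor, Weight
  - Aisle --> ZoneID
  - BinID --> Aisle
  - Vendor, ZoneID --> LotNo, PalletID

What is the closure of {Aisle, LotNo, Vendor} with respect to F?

Start with {Aisle, LotNo, Vendor}.
Aisle --> ZoneID applies; add {ZoneID} → now {Aisle, LotNo, Vendor, ZoneID}.
Vendor, ZoneID --> LotNo, PalletID applies; add {PalletID} → now {Aisle, LotNo, PalletID, Vendor, ZoneID}.
No further FD applies.

{Aisle, LotNo, PalletID, Vendor, ZoneID}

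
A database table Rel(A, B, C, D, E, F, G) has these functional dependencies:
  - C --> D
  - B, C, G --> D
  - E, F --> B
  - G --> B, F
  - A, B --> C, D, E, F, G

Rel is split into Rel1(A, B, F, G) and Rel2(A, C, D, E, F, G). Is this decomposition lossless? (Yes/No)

Yes

Rel1 ∩ Rel2 = {A, F, G}; its closure under F is {A, B, C, D, E, F, G}.
Rel1 is contained in that closure, so Rel1 ∩ Rel2 --> Rel1 holds and the join is lossless.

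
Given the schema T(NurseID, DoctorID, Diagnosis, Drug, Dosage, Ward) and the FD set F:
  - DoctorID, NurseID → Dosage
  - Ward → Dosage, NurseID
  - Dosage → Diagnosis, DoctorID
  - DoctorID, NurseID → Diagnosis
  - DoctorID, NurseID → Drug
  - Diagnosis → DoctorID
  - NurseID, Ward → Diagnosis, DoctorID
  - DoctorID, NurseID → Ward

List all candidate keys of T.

{Ward} is a candidate key since {Ward}⁺ = {Diagnosis, DoctorID, Dosage, Drug, NurseID, Ward} covers every attribute.
{Diagnosis, NurseID} is a candidate key since {Diagnosis, NurseID}⁺ = {Diagnosis, DoctorID, Dosage, Drug, NurseID, Ward} covers every attribute.
{DoctorID, NurseID} is a candidate key since {DoctorID, NurseID}⁺ = {Diagnosis, DoctorID, Dosage, Drug, NurseID, Ward} covers every attribute.
{Dosage, NurseID} is a candidate key since {Dosage, NurseID}⁺ = {Diagnosis, DoctorID, Dosage, Drug, NurseID, Ward} covers every attribute.
These are minimal and exhaustive — every other superkey contains one of them.

{Diagnosis, NurseID}, {DoctorID, NurseID}, {Dosage, NurseID}, {Ward}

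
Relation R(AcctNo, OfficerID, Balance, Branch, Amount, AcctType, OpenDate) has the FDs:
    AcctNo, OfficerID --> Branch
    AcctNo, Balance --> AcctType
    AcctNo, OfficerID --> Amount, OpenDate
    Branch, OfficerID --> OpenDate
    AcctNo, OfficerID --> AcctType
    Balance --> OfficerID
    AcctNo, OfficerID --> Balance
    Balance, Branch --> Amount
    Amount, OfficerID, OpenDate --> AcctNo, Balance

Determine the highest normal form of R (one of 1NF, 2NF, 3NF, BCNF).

3NF

Candidate keys: {AcctNo, Balance}, {AcctNo, OfficerID}, {Amount, Balance, OpenDate}, {Amount, Branch, OfficerID}, {Amount, OfficerID, OpenDate}, {Balance, Branch}. Prime attributes: {AcctNo, Amount, Balance, Branch, OfficerID, OpenDate}.
For Branch, OfficerID --> OpenDate we have {Branch, OfficerID}⁺ = {Branch, OfficerID, OpenDate}; {Branch, OfficerID} is not a superkey, so BCNF fails.
Since {OpenDate} ⊆ prime attributes and every other non-superkey FD also has a prime right side, the schema is in 3NF.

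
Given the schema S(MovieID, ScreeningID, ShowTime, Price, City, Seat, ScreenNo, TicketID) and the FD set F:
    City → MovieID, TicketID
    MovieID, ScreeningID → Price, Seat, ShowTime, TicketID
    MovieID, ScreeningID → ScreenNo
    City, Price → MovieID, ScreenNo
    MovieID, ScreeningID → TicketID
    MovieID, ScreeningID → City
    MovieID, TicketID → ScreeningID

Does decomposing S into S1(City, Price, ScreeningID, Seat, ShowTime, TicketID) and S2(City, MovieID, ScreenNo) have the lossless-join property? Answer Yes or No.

Yes

The shared attributes are {City} and {City}⁺ = {City, MovieID, Price, ScreenNo, ScreeningID, Seat, ShowTime, TicketID}.
Since S1 ⊆ {City, MovieID, Price, ScreenNo, ScreeningID, Seat, ShowTime, TicketID}, the intersection is a superkey of S1; the decomposition is lossless.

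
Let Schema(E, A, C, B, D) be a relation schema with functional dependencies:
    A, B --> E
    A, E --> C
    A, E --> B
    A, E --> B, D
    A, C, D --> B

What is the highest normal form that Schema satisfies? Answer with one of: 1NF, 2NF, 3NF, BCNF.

BCNF

Candidate keys: {A, B}, {A, C, D}, {A, E}. Prime attributes: {A, B, C, D, E}.
Every FD has a superkey on the left, so the relation is in BCNF.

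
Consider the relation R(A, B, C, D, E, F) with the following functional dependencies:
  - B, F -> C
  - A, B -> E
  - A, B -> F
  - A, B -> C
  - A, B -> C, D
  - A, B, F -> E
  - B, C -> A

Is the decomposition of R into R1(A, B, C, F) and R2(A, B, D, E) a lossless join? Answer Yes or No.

R1 ∩ R2 = {A, B}; its closure under F is {A, B, C, D, E, F}.
Since R1 ⊆ {A, B, C, D, E, F}, the intersection is a superkey of R1; the decomposition is lossless.

Yes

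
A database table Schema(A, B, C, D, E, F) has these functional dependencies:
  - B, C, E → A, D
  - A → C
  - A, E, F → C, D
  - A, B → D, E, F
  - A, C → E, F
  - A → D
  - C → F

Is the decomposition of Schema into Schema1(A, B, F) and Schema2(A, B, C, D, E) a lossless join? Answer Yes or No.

Schema1 ∩ Schema2 = {A, B}; its closure under F is {A, B, C, D, E, F}.
This includes all of Schema1, so the common attributes are a superkey of Schema1 — the join is lossless.

Yes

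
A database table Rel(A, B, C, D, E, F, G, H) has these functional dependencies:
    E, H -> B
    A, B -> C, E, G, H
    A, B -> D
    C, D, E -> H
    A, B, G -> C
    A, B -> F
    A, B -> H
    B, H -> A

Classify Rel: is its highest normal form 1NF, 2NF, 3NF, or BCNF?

BCNF

Candidate keys: {A, B}, {B, H}, {C, D, E}, {E, H}. Prime attributes: {A, B, C, D, E, H}.
Each dependency's left side is a superkey — BCNF holds.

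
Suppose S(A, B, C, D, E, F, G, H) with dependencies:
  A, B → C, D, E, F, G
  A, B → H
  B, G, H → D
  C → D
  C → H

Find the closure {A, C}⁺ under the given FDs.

{A, C, D, H}

Start with {A, C}.
C → D applies; add {D} → now {A, C, D}.
C → H applies; add {H} → now {A, C, D, H}.
No further FD applies.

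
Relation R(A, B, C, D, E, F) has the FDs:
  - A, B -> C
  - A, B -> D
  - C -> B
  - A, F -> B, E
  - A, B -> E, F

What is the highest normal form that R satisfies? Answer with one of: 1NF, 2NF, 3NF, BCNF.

3NF

Candidate keys: {A, B}, {A, C}, {A, F}. Prime attributes: {A, B, C, F}.
C -> B: {C}⁺ = {B, C}, which is not all of the attributes, so the left side is not a superkey — BCNF is violated.
Its right-hand attributes {B} are all prime, as are those of every other non-superkey FD — the relation is in 3NF.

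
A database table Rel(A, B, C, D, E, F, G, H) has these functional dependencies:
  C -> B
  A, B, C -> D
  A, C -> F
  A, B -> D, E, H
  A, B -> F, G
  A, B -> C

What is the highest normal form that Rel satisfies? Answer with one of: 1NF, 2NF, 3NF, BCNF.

Candidate keys: {A, B}, {A, C}. Prime attributes: {A, B, C}.
C -> B: {C}⁺ = {B, C}, which is not all of the attributes, so the left side is not a superkey — BCNF is violated.
Its right-hand attributes {B} are all prime, as are those of every other non-superkey FD — the relation is in 3NF.

3NF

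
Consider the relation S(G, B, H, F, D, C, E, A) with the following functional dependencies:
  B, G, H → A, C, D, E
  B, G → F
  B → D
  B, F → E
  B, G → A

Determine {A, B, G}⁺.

{A, B, D, E, F, G}

Start with {A, B, G}.
B, G → F applies; add {F} → now {A, B, F, G}.
B → D applies; add {D} → now {A, B, D, F, G}.
B, F → E applies; add {E} → now {A, B, D, E, F, G}.
No further FD applies.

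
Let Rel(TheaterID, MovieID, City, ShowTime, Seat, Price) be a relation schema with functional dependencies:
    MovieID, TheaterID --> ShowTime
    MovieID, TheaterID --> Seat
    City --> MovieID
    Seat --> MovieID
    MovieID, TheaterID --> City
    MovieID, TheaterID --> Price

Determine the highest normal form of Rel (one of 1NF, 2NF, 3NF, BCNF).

3NF

Candidate keys: {City, TheaterID}, {MovieID, TheaterID}, {Seat, TheaterID}. Prime attributes: {City, MovieID, Seat, TheaterID}.
City --> MovieID breaks BCNF: {City}⁺ = {City, MovieID}, so {City} is not a superkey.
Its right-hand attributes {MovieID} are all prime, as are those of every other non-superkey FD — the relation is in 3NF.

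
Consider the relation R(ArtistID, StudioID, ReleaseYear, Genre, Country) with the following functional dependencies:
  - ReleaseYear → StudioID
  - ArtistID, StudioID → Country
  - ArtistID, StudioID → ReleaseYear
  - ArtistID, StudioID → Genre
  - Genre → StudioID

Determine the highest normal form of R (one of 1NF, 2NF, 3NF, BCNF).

3NF

Candidate keys: {ArtistID, Genre}, {ArtistID, ReleaseYear}, {ArtistID, StudioID}. Prime attributes: {ArtistID, Genre, ReleaseYear, StudioID}.
ReleaseYear → StudioID: {ReleaseYear}⁺ = {ReleaseYear, StudioID}, which is not all of the attributes, so the left side is not a superkey — BCNF is violated.
Since {StudioID} ⊆ prime attributes and every other non-superkey FD also has a prime right side, the schema is in 3NF.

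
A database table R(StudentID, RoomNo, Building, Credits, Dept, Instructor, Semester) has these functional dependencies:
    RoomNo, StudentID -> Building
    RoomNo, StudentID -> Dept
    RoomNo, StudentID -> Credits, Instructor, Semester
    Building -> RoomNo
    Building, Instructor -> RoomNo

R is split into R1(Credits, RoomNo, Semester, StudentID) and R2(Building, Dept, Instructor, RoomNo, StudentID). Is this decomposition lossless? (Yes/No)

Common attributes: {RoomNo, StudentID}; their closure is {Building, Credits, Dept, Instructor, RoomNo, Semester, StudentID}.
Since R1 ⊆ {Building, Credits, Dept, Instructor, RoomNo, Semester, StudentID}, the intersection is a superkey of R1; the decomposition is lossless.

Yes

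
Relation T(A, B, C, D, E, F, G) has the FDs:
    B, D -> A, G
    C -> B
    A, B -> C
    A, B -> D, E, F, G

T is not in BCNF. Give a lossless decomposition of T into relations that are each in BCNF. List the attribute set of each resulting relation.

{A, C, D, E, F, G}; {B, C}

Candidate keys of the original relation: {A, B}, {A, C}, {B, D}, {C, D}.
{A, B, C, D, E, F, G}: {C} determines {B, C} here but is not a superkey — split on C -> B, giving {B, C} and {A, C, D, E, F, G}.
{B, C}: every determinant is a superkey — BCNF.
{A, C, D, E, F, G}: every determinant is a superkey — BCNF.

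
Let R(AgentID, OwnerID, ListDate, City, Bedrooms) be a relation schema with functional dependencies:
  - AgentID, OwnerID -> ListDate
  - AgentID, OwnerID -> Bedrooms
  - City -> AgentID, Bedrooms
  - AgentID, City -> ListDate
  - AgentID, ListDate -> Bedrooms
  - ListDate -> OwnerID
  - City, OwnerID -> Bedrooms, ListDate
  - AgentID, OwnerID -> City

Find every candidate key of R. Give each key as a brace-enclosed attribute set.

{City} is a candidate key since {City}⁺ = {AgentID, Bedrooms, City, ListDate, OwnerID} covers every attribute.
{AgentID, ListDate} is a candidate key since {AgentID, ListDate}⁺ = {AgentID, Bedrooms, City, ListDate, OwnerID} covers every attribute.
{AgentID, OwnerID} is a candidate key since {AgentID, OwnerID}⁺ = {AgentID, Bedrooms, City, ListDate, OwnerID} covers every attribute.
No proper subset of any of these is a key, and no other minimal superkey exists.

{AgentID, ListDate}, {AgentID, OwnerID}, {City}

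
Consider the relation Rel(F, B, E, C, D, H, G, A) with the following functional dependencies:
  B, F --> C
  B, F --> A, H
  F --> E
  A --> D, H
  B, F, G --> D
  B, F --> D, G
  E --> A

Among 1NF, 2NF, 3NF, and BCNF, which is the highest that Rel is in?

Candidate key: {B, F}. Prime attributes: {B, F}.
F --> E breaks BCNF: {F}⁺ = {A, D, E, F, H}, so {F} is not a superkey.
Because {E} is non-prime and the left side of F --> E is not a superkey, the relation is not in 3NF.
Since {F} ⊂ {B, F} and {F}⁺ ⊇ {A, D, E, H} with {A, D, E, H} non-prime, there is a partial dependency; 2NF fails.

1NF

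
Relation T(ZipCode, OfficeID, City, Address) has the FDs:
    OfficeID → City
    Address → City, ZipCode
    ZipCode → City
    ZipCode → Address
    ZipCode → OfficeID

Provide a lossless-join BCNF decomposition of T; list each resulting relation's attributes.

Candidate keys of the original relation: {Address}, {ZipCode}.
{Address, City, OfficeID, ZipCode}: {OfficeID} determines {City, OfficeID} here but is not a superkey — split on OfficeID → City, giving {City, OfficeID} and {Address, OfficeID, ZipCode}.
{City, OfficeID} has no BCNF violation.
{Address, OfficeID, ZipCode} has no BCNF violation.

{Address, OfficeID, ZipCode}; {City, OfficeID}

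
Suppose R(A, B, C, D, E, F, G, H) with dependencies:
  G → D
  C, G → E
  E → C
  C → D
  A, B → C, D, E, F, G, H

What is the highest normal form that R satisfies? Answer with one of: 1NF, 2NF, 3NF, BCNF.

Candidate key: {A, B}. Prime attributes: {A, B}.
For G → D we have {G}⁺ = {D, G}; {G} is not a superkey, so BCNF fails.
Because {D} is non-prime and the left side of G → D is not a superkey, the relation is not in 3NF.
No non-prime attribute depends on a proper subset of any candidate key, so 2NF holds.

2NF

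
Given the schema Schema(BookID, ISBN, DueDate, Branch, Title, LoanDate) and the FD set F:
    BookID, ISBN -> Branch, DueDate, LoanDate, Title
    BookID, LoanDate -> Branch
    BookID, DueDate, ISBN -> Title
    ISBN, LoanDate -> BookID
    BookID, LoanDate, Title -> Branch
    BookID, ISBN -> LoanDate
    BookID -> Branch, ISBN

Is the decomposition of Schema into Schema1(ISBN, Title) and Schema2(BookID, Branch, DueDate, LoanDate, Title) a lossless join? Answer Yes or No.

Common attributes: {Title}; their closure is {Title}.
Neither Schema1 nor Schema2 is contained in that closure, so the decomposition is lossy.

No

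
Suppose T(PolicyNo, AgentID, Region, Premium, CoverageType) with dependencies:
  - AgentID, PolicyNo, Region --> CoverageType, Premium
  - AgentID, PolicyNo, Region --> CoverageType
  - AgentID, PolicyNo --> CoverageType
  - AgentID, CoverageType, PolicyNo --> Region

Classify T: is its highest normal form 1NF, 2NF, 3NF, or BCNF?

BCNF

Candidate key: {AgentID, PolicyNo}. Prime attributes: {AgentID, PolicyNo}.
Every FD has a superkey on the left, so the relation is in BCNF.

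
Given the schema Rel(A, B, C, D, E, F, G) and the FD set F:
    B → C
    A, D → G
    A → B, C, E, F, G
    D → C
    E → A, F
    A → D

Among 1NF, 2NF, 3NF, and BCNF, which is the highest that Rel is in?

2NF

Candidate keys: {A}, {E}. Prime attributes: {A, E}.
B → C breaks BCNF: {B}⁺ = {B, C}, so {B} is not a superkey.
Because {C} is non-prime and the left side of B → C is not a superkey, the relation is not in 3NF.
All keys have size 1, which rules out partial dependencies — 2NF is satisfied.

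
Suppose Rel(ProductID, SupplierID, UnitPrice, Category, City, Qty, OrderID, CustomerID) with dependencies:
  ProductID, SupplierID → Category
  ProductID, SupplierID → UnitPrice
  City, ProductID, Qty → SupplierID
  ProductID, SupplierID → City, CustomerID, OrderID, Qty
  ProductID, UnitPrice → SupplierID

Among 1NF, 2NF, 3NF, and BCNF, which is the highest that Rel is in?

Candidate keys: {City, ProductID, Qty}, {ProductID, SupplierID}, {ProductID, UnitPrice}. Prime attributes: {City, ProductID, Qty, SupplierID, UnitPrice}.
The left-hand side of every FD is a superkey, so BCNF is satisfied.

BCNF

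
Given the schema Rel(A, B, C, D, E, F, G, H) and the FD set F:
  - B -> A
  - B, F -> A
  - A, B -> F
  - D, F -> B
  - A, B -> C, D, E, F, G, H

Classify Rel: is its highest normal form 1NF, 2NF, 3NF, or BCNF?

Candidate keys: {B}, {D, F}. Prime attributes: {B, D, F}.
The left-hand side of every FD is a superkey, so BCNF is satisfied.

BCNF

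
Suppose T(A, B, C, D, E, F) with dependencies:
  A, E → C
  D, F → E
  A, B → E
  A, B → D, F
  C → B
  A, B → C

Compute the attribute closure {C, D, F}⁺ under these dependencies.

Start with {C, D, F}.
D, F → E applies; add {E} → now {C, D, E, F}.
C → B applies; add {B} → now {B, C, D, E, F}.
No further FD applies.

{B, C, D, E, F}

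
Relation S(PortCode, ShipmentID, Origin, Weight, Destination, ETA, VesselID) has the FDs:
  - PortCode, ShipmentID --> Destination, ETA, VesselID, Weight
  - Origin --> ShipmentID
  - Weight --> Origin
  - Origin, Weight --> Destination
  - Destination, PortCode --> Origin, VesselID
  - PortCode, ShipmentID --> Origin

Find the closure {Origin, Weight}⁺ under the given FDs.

Start with {Origin, Weight}.
Origin --> ShipmentID applies; add {ShipmentID} → now {Origin, ShipmentID, Weight}.
Origin, Weight --> Destination applies; add {Destination} → now {Destination, Origin, ShipmentID, Weight}.
No further FD applies.

{Destination, Origin, ShipmentID, Weight}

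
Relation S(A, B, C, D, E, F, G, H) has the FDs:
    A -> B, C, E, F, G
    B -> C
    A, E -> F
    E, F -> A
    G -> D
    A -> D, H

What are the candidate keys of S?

{A}⁺ = {A, B, C, D, E, F, G, H} — all of the relation — so {A} is a candidate key.
{E, F}⁺ = {A, B, C, D, E, F, G, H} — all of the relation — so {E, F} is a candidate key.
No proper subset of any of these is a key, and no other minimal superkey exists.

{A}, {E, F}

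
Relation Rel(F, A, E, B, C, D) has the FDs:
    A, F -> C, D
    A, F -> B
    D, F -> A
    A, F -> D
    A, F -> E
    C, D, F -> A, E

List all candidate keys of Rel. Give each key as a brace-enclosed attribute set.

{A, F}, {D, F}

Attributes never on any right-hand side: {F} — every candidate key must contain it.
{A, F} is a candidate key since {A, F}⁺ = {A, B, C, D, E, F} covers every attribute.
{D, F} is a candidate key since {D, F}⁺ = {A, B, C, D, E, F} covers every attribute.
These are minimal and exhaustive — every other superkey contains one of them.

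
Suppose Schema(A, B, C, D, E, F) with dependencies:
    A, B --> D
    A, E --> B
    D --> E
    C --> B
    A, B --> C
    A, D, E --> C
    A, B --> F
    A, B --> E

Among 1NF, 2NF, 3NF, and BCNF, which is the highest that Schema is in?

3NF

Candidate keys: {A, B}, {A, C}, {A, D}, {A, E}. Prime attributes: {A, B, C, D, E}.
D --> E breaks BCNF: {D}⁺ = {D, E}, so {D} is not a superkey.
Its right-hand attributes {E} are all prime, as are those of every other non-superkey FD — the relation is in 3NF.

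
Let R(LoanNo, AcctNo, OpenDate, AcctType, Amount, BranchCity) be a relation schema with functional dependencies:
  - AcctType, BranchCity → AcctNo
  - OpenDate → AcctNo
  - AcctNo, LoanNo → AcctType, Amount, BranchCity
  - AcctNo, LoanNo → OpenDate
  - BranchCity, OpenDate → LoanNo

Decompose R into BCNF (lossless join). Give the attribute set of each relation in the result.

Candidate keys of the original relation: {AcctNo, LoanNo}, {AcctType, BranchCity, LoanNo}, {BranchCity, OpenDate}, {LoanNo, OpenDate}.
{AcctNo, AcctType, Amount, BranchCity, LoanNo, OpenDate}: {AcctType, BranchCity} determines {AcctNo, AcctType, BranchCity} here but is not a superkey — split on AcctType, BranchCity → AcctNo, giving {AcctNo, AcctType, BranchCity} and {AcctType, Amount, BranchCity, LoanNo, OpenDate}.
{AcctNo, AcctType, BranchCity} has no BCNF violation.
{AcctType, Amount, BranchCity, LoanNo, OpenDate} has no BCNF violation.

{AcctNo, AcctType, BranchCity}; {AcctType, Amount, BranchCity, LoanNo, OpenDate}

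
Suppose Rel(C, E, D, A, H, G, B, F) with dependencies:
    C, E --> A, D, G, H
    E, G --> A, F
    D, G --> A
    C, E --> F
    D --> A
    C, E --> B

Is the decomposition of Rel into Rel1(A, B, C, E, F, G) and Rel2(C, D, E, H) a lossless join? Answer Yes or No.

Common attributes: {C, E}; their closure is {A, B, C, D, E, F, G, H}.
Since Rel1 ⊆ {A, B, C, D, E, F, G, H}, the intersection is a superkey of Rel1; the decomposition is lossless.

Yes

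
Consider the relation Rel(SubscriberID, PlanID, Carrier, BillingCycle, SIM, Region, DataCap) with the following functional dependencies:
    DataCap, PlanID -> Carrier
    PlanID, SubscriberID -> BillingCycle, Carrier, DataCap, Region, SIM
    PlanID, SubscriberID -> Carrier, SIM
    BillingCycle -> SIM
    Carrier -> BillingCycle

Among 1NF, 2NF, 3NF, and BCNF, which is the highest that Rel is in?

Candidate key: {PlanID, SubscriberID}. Prime attributes: {PlanID, SubscriberID}.
For DataCap, PlanID -> Carrier we have {DataCap, PlanID}⁺ = {BillingCycle, Carrier, DataCap, PlanID, SIM}; {DataCap, PlanID} is not a superkey, so BCNF fails.
DataCap, PlanID -> Carrier has non-prime {Carrier} on the right and a non-superkey on the left, so 3NF fails.
Checking every proper subset of each key, none determines a non-prime attribute — 2NF is satisfied.

2NF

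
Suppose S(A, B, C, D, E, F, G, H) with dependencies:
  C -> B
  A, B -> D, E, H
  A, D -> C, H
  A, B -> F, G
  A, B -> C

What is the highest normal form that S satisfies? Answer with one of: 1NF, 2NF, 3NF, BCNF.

3NF

Candidate keys: {A, B}, {A, C}, {A, D}. Prime attributes: {A, B, C, D}.
For C -> B we have {C}⁺ = {B, C}; {C} is not a superkey, so BCNF fails.
Since {B} ⊆ prime attributes and every other non-superkey FD also has a prime right side, the schema is in 3NF.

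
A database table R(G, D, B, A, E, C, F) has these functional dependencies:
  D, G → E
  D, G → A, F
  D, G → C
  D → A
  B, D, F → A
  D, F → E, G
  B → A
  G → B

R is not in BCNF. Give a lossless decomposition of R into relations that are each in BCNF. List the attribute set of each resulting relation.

{A, D}; {B, G}; {C, D, E, F, G}

Candidate keys of the original relation: {D, F}, {D, G}.
{A, B, C, D, E, F, G}: {D} determines {A, D} here but is not a superkey — split on D → A, giving {A, D} and {B, C, D, E, F, G}.
{A, D} has no BCNF violation.
{B, C, D, E, F, G}: {G} determines {B, G} here but is not a superkey — split on G → B, giving {B, G} and {C, D, E, F, G}.
{B, G} has no BCNF violation.
{C, D, E, F, G} has no BCNF violation.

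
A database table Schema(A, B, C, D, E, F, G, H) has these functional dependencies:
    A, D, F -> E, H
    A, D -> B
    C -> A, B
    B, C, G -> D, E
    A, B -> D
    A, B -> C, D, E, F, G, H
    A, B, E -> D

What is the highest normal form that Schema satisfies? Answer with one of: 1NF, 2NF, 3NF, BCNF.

Candidate keys: {A, B}, {A, D}, {C}. Prime attributes: {A, B, C, D}.
The left-hand side of every FD is a superkey, so BCNF is satisfied.

BCNF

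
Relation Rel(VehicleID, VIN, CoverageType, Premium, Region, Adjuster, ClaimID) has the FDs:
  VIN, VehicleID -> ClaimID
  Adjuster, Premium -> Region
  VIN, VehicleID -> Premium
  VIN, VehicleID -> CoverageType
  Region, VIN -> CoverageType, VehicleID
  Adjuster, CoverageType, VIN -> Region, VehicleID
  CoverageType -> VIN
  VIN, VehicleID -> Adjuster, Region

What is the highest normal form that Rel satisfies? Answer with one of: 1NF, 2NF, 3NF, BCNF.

Candidate keys: {Adjuster, CoverageType}, {Adjuster, Premium, VIN}, {CoverageType, Region}, {CoverageType, VehicleID}, {Region, VIN}, {VIN, VehicleID}. Prime attributes: {Adjuster, CoverageType, Premium, Region, VIN, VehicleID}.
Adjuster, Premium -> Region: {Adjuster, Premium}⁺ = {Adjuster, Premium, Region}, which is not all of the attributes, so the left side is not a superkey — BCNF is violated.
Its right-hand attributes {Region} are all prime, as are those of every other non-superkey FD — the relation is in 3NF.

3NF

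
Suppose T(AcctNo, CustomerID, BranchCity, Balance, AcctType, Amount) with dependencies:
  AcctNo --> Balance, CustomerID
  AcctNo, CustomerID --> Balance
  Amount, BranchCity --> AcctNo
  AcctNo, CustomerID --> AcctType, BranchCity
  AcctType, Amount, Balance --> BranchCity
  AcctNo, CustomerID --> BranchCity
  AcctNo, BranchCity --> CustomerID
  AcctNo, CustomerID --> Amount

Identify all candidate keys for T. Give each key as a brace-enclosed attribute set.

{AcctNo}, {AcctType, Amount, Balance}, {Amount, BranchCity}

{AcctNo}⁺ = {AcctNo, AcctType, Amount, Balance, BranchCity, CustomerID} — all of the relation — so {AcctNo} is a candidate key.
{Amount, BranchCity}⁺ = {AcctNo, AcctType, Amount, Balance, BranchCity, CustomerID} — all of the relation — so {Amount, BranchCity} is a candidate key.
{AcctType, Amount, Balance}⁺ = {AcctNo, AcctType, Amount, Balance, BranchCity, CustomerID} — all of the relation — so {AcctType, Amount, Balance} is a candidate key.
These are minimal and exhaustive — every other superkey contains one of them.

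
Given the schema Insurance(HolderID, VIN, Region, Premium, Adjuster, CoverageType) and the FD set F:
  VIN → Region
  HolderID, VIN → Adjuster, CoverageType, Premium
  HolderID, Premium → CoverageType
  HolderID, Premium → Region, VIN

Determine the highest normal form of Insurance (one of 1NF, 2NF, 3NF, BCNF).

1NF

Candidate keys: {HolderID, Premium}, {HolderID, VIN}. Prime attributes: {HolderID, Premium, VIN}.
VIN → Region breaks BCNF: {VIN}⁺ = {Region, VIN}, so {VIN} is not a superkey.
Because {Region} is non-prime and the left side of VIN → Region is not a superkey, the relation is not in 3NF.
The proper key subset {VIN} of {HolderID, VIN} determines non-prime {Region}, so the relation is not even in 2NF.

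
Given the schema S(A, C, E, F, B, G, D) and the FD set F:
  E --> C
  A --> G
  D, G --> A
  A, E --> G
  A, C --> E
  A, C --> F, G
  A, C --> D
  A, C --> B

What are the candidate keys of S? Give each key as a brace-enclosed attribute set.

{A, C}, {A, E}, {C, D, G}, {D, E, G}

{A, C}⁺ = {A, B, C, D, E, F, G}, which is every attribute, so {A, C} is a candidate key.
{A, E}⁺ = {A, B, C, D, E, F, G}, which is every attribute, so {A, E} is a candidate key.
{C, D, G}⁺ = {A, B, C, D, E, F, G}, which is every attribute, so {C, D, G} is a candidate key.
{D, E, G}⁺ = {A, B, C, D, E, F, G}, which is every attribute, so {D, E, G} is a candidate key.
No proper subset of any of these is a key, and no other minimal superkey exists.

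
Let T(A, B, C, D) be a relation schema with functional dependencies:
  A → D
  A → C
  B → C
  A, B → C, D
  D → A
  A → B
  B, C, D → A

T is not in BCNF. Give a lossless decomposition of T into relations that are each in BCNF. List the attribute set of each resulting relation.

{A, B, D}; {B, C}

Candidate keys of the original relation: {A}, {D}.
{A, B, C, D}: {B} determines {B, C} here but is not a superkey — split on B → C, giving {B, C} and {A, B, D}.
{B, C} has no BCNF violation.
{A, B, D} has no BCNF violation.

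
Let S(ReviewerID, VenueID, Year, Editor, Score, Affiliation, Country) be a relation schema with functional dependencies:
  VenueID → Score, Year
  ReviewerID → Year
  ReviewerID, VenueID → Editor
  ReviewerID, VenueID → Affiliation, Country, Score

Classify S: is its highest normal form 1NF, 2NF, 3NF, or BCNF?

Candidate key: {ReviewerID, VenueID}. Prime attributes: {ReviewerID, VenueID}.
VenueID → Score, Year: {VenueID}⁺ = {Score, VenueID, Year}, which is not all of the attributes, so the left side is not a superkey — BCNF is violated.
VenueID → Score, Year determines the non-prime attributes {Score, Year} from a non-superkey — 3NF is violated.
{ReviewerID} is a proper subset of the key {ReviewerID, VenueID}, and {ReviewerID}⁺ contains the non-prime attribute {Year} — a partial dependency, so 2NF is violated.

1NF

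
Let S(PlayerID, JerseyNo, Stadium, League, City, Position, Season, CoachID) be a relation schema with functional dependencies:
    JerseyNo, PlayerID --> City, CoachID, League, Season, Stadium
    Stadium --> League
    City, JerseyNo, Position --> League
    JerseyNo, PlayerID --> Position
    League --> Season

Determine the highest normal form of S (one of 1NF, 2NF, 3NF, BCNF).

Candidate key: {JerseyNo, PlayerID}. Prime attributes: {JerseyNo, PlayerID}.
Stadium --> League breaks BCNF: {Stadium}⁺ = {League, Season, Stadium}, so {Stadium} is not a superkey.
Because {League} is non-prime and the left side of Stadium --> League is not a superkey, the relation is not in 3NF.
Checking every proper subset of each key, none determines a non-prime attribute — 2NF is satisfied.

2NF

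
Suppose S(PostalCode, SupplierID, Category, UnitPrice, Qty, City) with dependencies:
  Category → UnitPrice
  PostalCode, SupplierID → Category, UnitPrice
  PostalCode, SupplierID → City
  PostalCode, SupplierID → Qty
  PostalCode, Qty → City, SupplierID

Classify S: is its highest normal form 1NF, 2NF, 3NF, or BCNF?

Candidate keys: {PostalCode, Qty}, {PostalCode, SupplierID}. Prime attributes: {PostalCode, Qty, SupplierID}.
For Category → UnitPrice we have {Category}⁺ = {Category, UnitPrice}; {Category} is not a superkey, so BCNF fails.
Because {UnitPrice} is non-prime and the left side of Category → UnitPrice is not a superkey, the relation is not in 3NF.
Checking every proper subset of each key, none determines a non-prime attribute — 2NF is satisfied.

2NF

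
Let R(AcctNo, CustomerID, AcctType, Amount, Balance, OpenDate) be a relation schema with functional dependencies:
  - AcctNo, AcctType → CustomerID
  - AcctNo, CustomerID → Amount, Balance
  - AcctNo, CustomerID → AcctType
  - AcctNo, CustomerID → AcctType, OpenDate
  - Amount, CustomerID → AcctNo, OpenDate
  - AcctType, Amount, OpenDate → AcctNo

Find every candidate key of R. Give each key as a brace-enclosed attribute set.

{AcctNo, AcctType}, {AcctNo, CustomerID}, {AcctType, Amount, OpenDate}, {Amount, CustomerID}

Closure of {AcctNo, AcctType} is {AcctNo, AcctType, Amount, Balance, CustomerID, OpenDate}, the whole schema; {AcctNo, AcctType} is a candidate key.
Closure of {AcctNo, CustomerID} is {AcctNo, AcctType, Amount, Balance, CustomerID, OpenDate}, the whole schema; {AcctNo, CustomerID} is a candidate key.
Closure of {Amount, CustomerID} is {AcctNo, AcctType, Amount, Balance, CustomerID, OpenDate}, the whole schema; {Amount, CustomerID} is a candidate key.
Closure of {AcctType, Amount, OpenDate} is {AcctNo, AcctType, Amount, Balance, CustomerID, OpenDate}, the whole schema; {AcctType, Amount, OpenDate} is a candidate key.
No proper subset of any of these is a key, and no other minimal superkey exists.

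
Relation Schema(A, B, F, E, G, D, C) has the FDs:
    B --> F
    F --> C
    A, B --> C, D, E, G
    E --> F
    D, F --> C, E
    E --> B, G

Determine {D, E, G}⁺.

{B, C, D, E, F, G}

Start with {D, E, G}.
E --> F applies; add {F} → now {D, E, F, G}.
D, F --> C, E applies; add {C} → now {C, D, E, F, G}.
E --> B, G applies; add {B} → now {B, C, D, E, F, G}.
No further FD applies.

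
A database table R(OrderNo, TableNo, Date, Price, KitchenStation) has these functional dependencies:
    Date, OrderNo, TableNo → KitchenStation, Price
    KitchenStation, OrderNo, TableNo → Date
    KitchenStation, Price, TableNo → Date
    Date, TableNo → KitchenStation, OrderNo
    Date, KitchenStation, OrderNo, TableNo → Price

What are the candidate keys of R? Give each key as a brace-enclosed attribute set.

{Date, TableNo}, {KitchenStation, OrderNo, TableNo}, {KitchenStation, Price, TableNo}

No FD produces {TableNo}, so it must be in every candidate key.
{Date, TableNo}⁺ = {Date, KitchenStation, OrderNo, Price, TableNo} — all of the relation — so {Date, TableNo} is a candidate key.
{KitchenStation, OrderNo, TableNo}⁺ = {Date, KitchenStation, OrderNo, Price, TableNo} — all of the relation — so {KitchenStation, OrderNo, TableNo} is a candidate key.
{KitchenStation, Price, TableNo}⁺ = {Date, KitchenStation, OrderNo, Price, TableNo} — all of the relation — so {KitchenStation, Price, TableNo} is a candidate key.
No proper subset of any of these is a key, and no other minimal superkey exists.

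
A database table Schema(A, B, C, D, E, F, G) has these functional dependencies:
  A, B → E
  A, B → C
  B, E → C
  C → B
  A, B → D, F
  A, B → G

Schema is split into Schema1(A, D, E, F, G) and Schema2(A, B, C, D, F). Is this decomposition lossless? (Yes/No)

Schema1 ∩ Schema2 = {A, D, F}; its closure under F is {A, D, F}.
Neither Schema1 nor Schema2 is contained in that closure, so the decomposition is lossy.

No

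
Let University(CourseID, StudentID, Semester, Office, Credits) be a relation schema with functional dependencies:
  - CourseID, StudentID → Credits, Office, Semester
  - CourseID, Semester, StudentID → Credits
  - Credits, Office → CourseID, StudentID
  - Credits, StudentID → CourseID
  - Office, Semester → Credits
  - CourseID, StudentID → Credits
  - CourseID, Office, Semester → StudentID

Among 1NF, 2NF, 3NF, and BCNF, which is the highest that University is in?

Candidate keys: {CourseID, StudentID}, {Credits, Office}, {Credits, StudentID}, {Office, Semester}. Prime attributes: {CourseID, Credits, Office, Semester, StudentID}.
Each dependency's left side is a superkey — BCNF holds.

BCNF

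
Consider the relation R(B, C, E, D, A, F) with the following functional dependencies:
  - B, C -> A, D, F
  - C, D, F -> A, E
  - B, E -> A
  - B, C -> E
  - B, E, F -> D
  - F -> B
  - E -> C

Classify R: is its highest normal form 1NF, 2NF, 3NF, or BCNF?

Candidate keys: {B, C}, {B, E}, {C, F}, {E, F}. Prime attributes: {B, C, E, F}.
For F -> B we have {F}⁺ = {B, F}; {F} is not a superkey, so BCNF fails.
Since {B} ⊆ prime attributes and every other non-superkey FD also has a prime right side, the schema is in 3NF.

3NF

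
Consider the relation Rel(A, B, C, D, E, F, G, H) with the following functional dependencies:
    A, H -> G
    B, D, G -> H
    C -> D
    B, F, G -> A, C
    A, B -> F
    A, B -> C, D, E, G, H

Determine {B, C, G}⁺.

{B, C, D, G, H}

Start with {B, C, G}.
C -> D applies; add {D} → now {B, C, D, G}.
B, D, G -> H applies; add {H} → now {B, C, D, G, H}.
No further FD applies.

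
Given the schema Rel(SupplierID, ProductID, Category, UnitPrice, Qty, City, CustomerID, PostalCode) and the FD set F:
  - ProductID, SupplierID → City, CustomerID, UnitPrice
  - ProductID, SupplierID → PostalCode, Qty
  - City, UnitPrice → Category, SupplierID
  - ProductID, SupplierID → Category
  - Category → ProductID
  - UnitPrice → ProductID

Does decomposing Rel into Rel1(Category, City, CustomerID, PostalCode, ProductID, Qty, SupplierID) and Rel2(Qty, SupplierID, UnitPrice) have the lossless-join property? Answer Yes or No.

No

Rel1 ∩ Rel2 = {Qty, SupplierID}; its closure under F is {Qty, SupplierID}.
Neither Rel1 nor Rel2 is contained in that closure, so the decomposition is lossy.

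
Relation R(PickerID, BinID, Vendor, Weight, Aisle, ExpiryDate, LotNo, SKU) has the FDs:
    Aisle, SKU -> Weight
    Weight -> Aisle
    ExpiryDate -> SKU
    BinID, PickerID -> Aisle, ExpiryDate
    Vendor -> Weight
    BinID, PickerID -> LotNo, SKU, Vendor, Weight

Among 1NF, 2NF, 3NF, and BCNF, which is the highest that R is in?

2NF

Candidate key: {BinID, PickerID}. Prime attributes: {BinID, PickerID}.
Aisle, SKU -> Weight: {Aisle, SKU}⁺ = {Aisle, SKU, Weight}, which is not all of the attributes, so the left side is not a superkey — BCNF is violated.
Aisle, SKU -> Weight determines the non-prime attribute {Weight} from a non-superkey — 3NF is violated.
No non-prime attribute depends on a proper subset of any candidate key, so 2NF holds.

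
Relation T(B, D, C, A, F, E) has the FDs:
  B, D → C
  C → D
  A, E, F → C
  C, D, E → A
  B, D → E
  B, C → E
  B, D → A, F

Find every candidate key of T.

{B} never appears on the right of any FD, so every key must include it.
Closure of {B, C} is {A, B, C, D, E, F}, the whole schema; {B, C} is a candidate key.
Closure of {B, D} is {A, B, C, D, E, F}, the whole schema; {B, D} is a candidate key.
Closure of {A, B, E, F} is {A, B, C, D, E, F}, the whole schema; {A, B, E, F} is a candidate key.
No proper subset of any of these is a key, and no other minimal superkey exists.

{A, B, E, F}, {B, C}, {B, D}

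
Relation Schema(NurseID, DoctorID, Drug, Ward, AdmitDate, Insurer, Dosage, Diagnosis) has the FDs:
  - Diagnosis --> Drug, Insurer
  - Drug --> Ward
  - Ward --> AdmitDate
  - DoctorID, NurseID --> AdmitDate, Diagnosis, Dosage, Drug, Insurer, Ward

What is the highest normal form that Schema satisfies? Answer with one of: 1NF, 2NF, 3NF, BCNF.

2NF

Candidate key: {DoctorID, NurseID}. Prime attributes: {DoctorID, NurseID}.
For Diagnosis --> Drug, Insurer we have {Diagnosis}⁺ = {AdmitDate, Diagnosis, Drug, Insurer, Ward}; {Diagnosis} is not a superkey, so BCNF fails.
Diagnosis --> Drug, Insurer determines the non-prime attributes {Drug, Insurer} from a non-superkey — 3NF is violated.
No non-prime attribute depends on a proper subset of any candidate key, so 2NF holds.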